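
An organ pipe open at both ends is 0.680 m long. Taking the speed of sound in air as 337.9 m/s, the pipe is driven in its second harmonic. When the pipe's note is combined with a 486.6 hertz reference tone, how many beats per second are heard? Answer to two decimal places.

Open pipe: f_n = n·v/(2L) = 2·337.9/(2·0.680) = 496.9118 Hz.
f_beat = |496.9118 − 486.6| = 10.31 Hz.

10.31 Hz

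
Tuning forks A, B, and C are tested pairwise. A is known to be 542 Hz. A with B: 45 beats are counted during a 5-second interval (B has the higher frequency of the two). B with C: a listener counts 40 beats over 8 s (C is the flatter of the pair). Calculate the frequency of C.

546 Hz

A–B: Beat frequency = 45/5 = 9 Hz.
B is above A, so f_B = 542 + 9 = 551 Hz.
B–C: Beat frequency = 40/8 = 5 Hz.
C is below B, so f_C = 551 − 5 = 546 Hz.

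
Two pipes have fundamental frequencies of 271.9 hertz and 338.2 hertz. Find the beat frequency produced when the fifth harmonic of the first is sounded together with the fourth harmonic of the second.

6.7 Hz

Fifth harmonic of the first: 5·271.9 = 1359.5 Hz.
Fourth harmonic of the second: 4·338.2 = 1352.8 Hz.
f_beat = |1359.5 − 1352.8| = 6.7 Hz.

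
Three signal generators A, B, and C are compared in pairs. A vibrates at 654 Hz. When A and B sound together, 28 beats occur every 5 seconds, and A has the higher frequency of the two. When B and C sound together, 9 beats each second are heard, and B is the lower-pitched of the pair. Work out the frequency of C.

657.4 Hz

A–B: Beat frequency = 28/5 = 5.6 Hz.
B is below A, so f_B = 654 − 5.6 = 648.4 Hz.
C is above B, so f_C = 648.4 + 9 = 657.4 Hz.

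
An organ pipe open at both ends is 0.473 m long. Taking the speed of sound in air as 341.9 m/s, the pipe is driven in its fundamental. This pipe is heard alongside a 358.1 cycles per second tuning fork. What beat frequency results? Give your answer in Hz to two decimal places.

Open pipe: f_n = n·v/(2L) = 1·341.9/(2·0.473) = 361.4165 Hz.
f_beat = |361.4165 − 358.1| = 3.32 Hz.

3.32 Hz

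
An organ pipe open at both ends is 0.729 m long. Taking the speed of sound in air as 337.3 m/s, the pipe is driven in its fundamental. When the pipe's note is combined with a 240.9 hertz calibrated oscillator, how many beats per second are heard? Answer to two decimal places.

9.56 Hz

Open pipe: f_n = n·v/(2L) = 1·337.3/(2·0.729) = 231.3443 Hz.
f_beat = |231.3443 − 240.9| = 9.56 Hz.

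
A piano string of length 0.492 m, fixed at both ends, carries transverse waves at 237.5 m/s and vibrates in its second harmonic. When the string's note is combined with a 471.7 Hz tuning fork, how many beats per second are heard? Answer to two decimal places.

For a string fixed at both ends, f_n = n·v/(2L) = 2·237.5/(2·0.492) = 482.7236 Hz.
f_beat = |482.7236 − 471.7| = 11.02 Hz.

11.02 Hz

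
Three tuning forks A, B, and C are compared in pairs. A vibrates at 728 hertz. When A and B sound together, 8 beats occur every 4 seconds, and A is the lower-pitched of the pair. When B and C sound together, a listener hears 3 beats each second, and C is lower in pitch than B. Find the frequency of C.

727 Hz

A–B: Beat frequency = 8/4 = 2 Hz.
B is above A, so f_B = 728 + 2 = 730 Hz.
C is below B, so f_C = 730 − 3 = 727 Hz.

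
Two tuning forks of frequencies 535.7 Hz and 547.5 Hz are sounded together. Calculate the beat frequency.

f_beat = |f₁ − f₂|.
|535.7 − 547.5| = 11.8 Hz.

11.8 Hz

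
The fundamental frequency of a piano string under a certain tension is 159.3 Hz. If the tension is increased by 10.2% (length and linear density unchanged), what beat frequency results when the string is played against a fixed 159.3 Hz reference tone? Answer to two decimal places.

7.93 Hz

For a string, f ∝ √T, so the new frequency is 159.3·√1.102 = 167.2271 Hz.
f_beat = |167.2271 − 159.3| = 7.93 Hz.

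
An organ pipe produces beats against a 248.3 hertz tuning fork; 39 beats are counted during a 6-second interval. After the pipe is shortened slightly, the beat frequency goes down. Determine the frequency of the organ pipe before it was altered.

Beat frequency = 39/6 = 6.5 Hz.
|f − 248.3| = 6.5, so the organ pipe was at either 241.8 Hz or 254.8 Hz.
A shorter pipe has a higher fundamental; the adjustment raises the organ pipe's frequency.
The beat rate fell, so the adjustment moved the organ pipe toward 248.3 Hz — it must have started below the reference.

241.8 Hz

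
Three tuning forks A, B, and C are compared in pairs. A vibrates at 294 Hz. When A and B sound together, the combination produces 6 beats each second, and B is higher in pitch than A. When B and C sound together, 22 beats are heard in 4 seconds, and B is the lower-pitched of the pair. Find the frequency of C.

305.5 Hz

B is above A, so f_B = 294 + 6 = 300 Hz.
B–C: Beat frequency = 22/4 = 5.5 Hz.
C is above B, so f_C = 300 + 5.5 = 305.5 Hz.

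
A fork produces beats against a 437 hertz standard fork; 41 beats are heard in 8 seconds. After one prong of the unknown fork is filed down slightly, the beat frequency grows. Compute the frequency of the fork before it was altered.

442.125 Hz

Beat frequency = 41/8 = 5.125 Hz.
|f − 437| = 5.125, so the fork was at either 431.875 Hz or 442.125 Hz.
Filing a prong removes mass and raises the fork's frequency; the adjustment raises the fork's frequency.
The beat rate rose, so the adjustment moved the fork further from 437 Hz — it was already above the reference.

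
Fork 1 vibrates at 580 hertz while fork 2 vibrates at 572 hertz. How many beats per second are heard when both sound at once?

Beats arise from superposition of two nearby frequencies; the beat rate is |f₁ − f₂|.
|580 − 572| = 8 Hz.

8 Hz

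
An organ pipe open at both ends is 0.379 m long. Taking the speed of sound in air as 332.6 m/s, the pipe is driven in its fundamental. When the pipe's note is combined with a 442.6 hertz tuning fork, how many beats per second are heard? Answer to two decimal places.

Open pipe: f_n = n·v/(2L) = 1·332.6/(2·0.379) = 438.7863 Hz.
f_beat = |438.7863 − 442.6| = 3.81 Hz.

3.81 Hz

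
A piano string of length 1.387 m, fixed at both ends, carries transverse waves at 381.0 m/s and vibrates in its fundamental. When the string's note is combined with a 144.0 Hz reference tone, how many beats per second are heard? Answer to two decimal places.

6.65 Hz

For a string fixed at both ends, f_n = n·v/(2L) = 1·381.0/(2·1.387) = 137.3468 Hz.
f_beat = |137.3468 − 144.0| = 6.65 Hz.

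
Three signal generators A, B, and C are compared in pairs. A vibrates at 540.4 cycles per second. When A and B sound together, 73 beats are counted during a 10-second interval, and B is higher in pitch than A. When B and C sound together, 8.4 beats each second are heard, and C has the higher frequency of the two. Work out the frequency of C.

A–B: Beat frequency = 73/10 = 7.3 Hz.
B is above A, so f_B = 540.4 + 7.3 = 547.7 Hz.
C is above B, so f_C = 547.7 + 8.4 = 556.1 Hz.

556.1 Hz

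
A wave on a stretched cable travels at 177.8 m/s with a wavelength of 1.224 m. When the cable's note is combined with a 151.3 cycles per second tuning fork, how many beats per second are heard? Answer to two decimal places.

Source frequency f = v/λ = 177.8/1.224 = 145.2614 Hz.
f_beat = |145.2614 − 151.3| = 6.04 Hz.

6.04 Hz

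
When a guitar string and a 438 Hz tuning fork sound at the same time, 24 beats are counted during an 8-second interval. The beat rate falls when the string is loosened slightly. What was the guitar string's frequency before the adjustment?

Beat frequency = 24/8 = 3 Hz.
|f − 438| = 3, so the guitar string was at either 435 Hz or 441 Hz.
Reducing tension lowers a string's frequency; the adjustment lowers the guitar string's frequency.
The beat rate fell, so the adjustment moved the guitar string toward 438 Hz — it must have started above the reference.

441 Hz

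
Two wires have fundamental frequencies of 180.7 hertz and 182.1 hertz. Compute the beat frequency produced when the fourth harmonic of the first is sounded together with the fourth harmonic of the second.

Fourth harmonic of the first: 4·180.7 = 722.8 Hz.
Fourth harmonic of the second: 4·182.1 = 728.4 Hz.
f_beat = |722.8 − 728.4| = 5.6 Hz.

5.6 Hz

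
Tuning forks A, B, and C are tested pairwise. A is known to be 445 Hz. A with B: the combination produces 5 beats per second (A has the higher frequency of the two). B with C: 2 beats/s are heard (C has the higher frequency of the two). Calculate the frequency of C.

B is below A, so f_B = 445 − 5 = 440 Hz.
C is above B, so f_C = 440 + 2 = 442 Hz.

442 Hz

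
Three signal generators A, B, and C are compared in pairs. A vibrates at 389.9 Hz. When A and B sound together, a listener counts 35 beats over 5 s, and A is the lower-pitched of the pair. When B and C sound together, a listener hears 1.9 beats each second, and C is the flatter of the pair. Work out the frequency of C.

A–B: Beat frequency = 35/5 = 7 Hz.
B is above A, so f_B = 389.9 + 7 = 396.9 Hz.
C is below B, so f_C = 396.9 − 1.9 = 395 Hz.

395 Hz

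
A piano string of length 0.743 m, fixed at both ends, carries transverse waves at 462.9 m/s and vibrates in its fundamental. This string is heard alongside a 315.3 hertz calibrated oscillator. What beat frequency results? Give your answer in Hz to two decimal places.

3.79 Hz

For a string fixed at both ends, f_n = n·v/(2L) = 1·462.9/(2·0.743) = 311.5074 Hz.
f_beat = |311.5074 − 315.3| = 3.79 Hz.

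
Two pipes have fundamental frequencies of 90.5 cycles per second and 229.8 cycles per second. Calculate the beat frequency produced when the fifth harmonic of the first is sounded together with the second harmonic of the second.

7.1 Hz

Fifth harmonic of the first: 5·90.5 = 452.5 Hz.
Second harmonic of the second: 2·229.8 = 459.6 Hz.
f_beat = |452.5 − 459.6| = 7.1 Hz.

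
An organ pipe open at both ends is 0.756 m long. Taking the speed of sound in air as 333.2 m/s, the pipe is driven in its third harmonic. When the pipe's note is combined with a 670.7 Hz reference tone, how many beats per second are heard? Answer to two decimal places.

9.59 Hz

Open pipe: f_n = n·v/(2L) = 3·333.2/(2·0.756) = 661.1111 Hz.
f_beat = |661.1111 − 670.7| = 9.59 Hz.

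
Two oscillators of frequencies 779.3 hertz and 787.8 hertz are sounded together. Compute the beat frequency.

8.5 Hz

f_beat = |f₁ − f₂|.
|779.3 − 787.8| = 8.5 Hz.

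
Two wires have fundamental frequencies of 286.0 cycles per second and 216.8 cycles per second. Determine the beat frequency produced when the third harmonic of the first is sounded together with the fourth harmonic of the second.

9.2 Hz

Third harmonic of the first: 3·286.0 = 858.0 Hz.
Fourth harmonic of the second: 4·216.8 = 867.2 Hz.
f_beat = |858.0 − 867.2| = 9.2 Hz.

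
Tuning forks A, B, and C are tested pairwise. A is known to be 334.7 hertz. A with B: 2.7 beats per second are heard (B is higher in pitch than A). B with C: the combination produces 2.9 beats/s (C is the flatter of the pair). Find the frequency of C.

334.5 Hz

B is above A, so f_B = 334.7 + 2.7 = 337.4 Hz.
C is below B, so f_C = 337.4 − 2.9 = 334.5 Hz.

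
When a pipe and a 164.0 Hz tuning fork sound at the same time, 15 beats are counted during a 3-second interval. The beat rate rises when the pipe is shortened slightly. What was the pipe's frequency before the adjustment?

Beat frequency = 15/3 = 5 Hz.
|f − 164.0| = 5, so the pipe was at either 159 Hz or 169 Hz.
A shorter pipe has a higher fundamental; the adjustment raises the pipe's frequency.
The beat rate rose, so the adjustment moved the pipe further from 164.0 Hz — it was already above the reference.

169 Hz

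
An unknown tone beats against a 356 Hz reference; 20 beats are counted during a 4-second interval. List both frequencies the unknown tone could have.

Beat frequency = 20/4 = 5 Hz.
|f − 356| = 5, so f = 356 ± 5.

351 Hz or 361 Hz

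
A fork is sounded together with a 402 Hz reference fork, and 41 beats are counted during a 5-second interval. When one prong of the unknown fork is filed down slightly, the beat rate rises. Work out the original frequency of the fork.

410.2 Hz

Beat frequency = 41/5 = 8.2 Hz.
|f − 402| = 8.2, so the fork was at either 393.8 Hz or 410.2 Hz.
Filing a prong removes mass and raises the fork's frequency; the adjustment raises the fork's frequency.
The beat rate rose, so the adjustment moved the fork further from 402 Hz — it was already above the reference.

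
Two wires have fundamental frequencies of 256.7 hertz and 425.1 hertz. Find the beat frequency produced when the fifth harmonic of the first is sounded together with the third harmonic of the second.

Fifth harmonic of the first: 5·256.7 = 1283.5 Hz.
Third harmonic of the second: 3·425.1 = 1275.3 Hz.
f_beat = |1283.5 − 1275.3| = 8.2 Hz.

8.2 Hz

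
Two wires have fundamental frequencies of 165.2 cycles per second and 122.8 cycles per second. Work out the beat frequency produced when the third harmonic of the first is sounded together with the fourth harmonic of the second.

4.4 Hz

Third harmonic of the first: 3·165.2 = 495.6 Hz.
Fourth harmonic of the second: 4·122.8 = 491.2 Hz.
f_beat = |495.6 − 491.2| = 4.4 Hz.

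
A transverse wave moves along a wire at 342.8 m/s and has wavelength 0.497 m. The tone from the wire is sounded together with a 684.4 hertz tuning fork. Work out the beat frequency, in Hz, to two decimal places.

Source frequency f = v/λ = 342.8/0.497 = 689.7384 Hz.
f_beat = |689.7384 − 684.4| = 5.34 Hz.

5.34 Hz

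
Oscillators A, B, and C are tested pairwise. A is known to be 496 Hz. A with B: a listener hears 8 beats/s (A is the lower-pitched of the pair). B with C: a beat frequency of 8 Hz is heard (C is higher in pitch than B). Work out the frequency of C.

512 Hz

B is above A, so f_B = 496 + 8 = 504 Hz.
C is above B, so f_C = 504 + 8 = 512 Hz.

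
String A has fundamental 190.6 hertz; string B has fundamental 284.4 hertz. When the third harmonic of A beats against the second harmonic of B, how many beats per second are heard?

3.0 Hz

Third harmonic of the first: 3·190.6 = 571.8 Hz.
Second harmonic of the second: 2·284.4 = 568.8 Hz.
f_beat = |571.8 − 568.8| = 3.0 Hz.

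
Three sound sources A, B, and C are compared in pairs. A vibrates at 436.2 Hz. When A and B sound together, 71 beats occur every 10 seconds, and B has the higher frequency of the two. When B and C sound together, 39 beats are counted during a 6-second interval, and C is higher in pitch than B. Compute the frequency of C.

A–B: Beat frequency = 71/10 = 7.1 Hz.
B is above A, so f_B = 436.2 + 7.1 = 443.3 Hz.
B–C: Beat frequency = 39/6 = 6.5 Hz.
C is above B, so f_C = 443.3 + 6.5 = 449.8 Hz.

449.8 Hz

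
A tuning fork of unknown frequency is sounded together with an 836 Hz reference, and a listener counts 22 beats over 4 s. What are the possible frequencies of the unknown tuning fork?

Beat frequency = 22/4 = 5.5 Hz.
|f − 836| = 5.5, so f = 836 ± 5.5.

830.5 Hz or 841.5 Hz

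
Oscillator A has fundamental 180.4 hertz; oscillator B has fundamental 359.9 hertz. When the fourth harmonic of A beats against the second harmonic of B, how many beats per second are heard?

Fourth harmonic of the first: 4·180.4 = 721.6 Hz.
Second harmonic of the second: 2·359.9 = 719.8 Hz.
f_beat = |721.6 − 719.8| = 1.8 Hz.

1.8 Hz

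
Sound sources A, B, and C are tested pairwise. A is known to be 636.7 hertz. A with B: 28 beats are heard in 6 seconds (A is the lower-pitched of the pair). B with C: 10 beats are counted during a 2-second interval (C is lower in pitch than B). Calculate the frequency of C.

A–B: Beat frequency = 28/6 = 4.6667 Hz.
B is above A, so f_B = 636.7 + 4.6667 = 641.3667 Hz.
B–C: Beat frequency = 10/2 = 5 Hz.
C is below B, so f_C = 641.3667 − 5 = 636.3667 Hz.

636.3667 Hz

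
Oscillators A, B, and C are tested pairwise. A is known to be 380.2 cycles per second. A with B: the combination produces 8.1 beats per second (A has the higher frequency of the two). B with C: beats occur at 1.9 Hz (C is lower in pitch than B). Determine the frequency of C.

370.2 Hz

B is below A, so f_B = 380.2 − 8.1 = 372.1 Hz.
C is below B, so f_C = 372.1 − 1.9 = 370.2 Hz.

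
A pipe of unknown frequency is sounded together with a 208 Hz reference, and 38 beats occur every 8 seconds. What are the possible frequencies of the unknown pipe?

Beat frequency = 38/8 = 4.75 Hz.
|f − 208| = 4.75, so f = 208 ± 4.75.

203.25 Hz or 212.75 Hz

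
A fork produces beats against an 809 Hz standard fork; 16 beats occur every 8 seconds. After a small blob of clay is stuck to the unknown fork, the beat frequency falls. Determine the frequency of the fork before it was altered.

811 Hz

Beat frequency = 16/8 = 2 Hz.
|f − 809| = 2, so the fork was at either 807 Hz or 811 Hz.
Adding mass to a fork lowers its frequency; the adjustment lowers the fork's frequency.
The beat rate fell, so the adjustment moved the fork toward 809 Hz — it must have started above the reference.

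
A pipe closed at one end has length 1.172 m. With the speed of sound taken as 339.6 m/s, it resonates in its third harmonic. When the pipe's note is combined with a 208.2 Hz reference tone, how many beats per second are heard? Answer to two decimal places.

9.12 Hz

Closed pipe (odd harmonics): f_n = n·v/(4L) = 3·339.6/(4·1.172) = 217.3208 Hz.
f_beat = |217.3208 − 208.2| = 9.12 Hz.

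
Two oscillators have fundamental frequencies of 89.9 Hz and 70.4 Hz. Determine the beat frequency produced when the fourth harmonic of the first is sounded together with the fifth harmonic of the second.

Fourth harmonic of the first: 4·89.9 = 359.6 Hz.
Fifth harmonic of the second: 5·70.4 = 352.0 Hz.
f_beat = |359.6 − 352.0| = 7.6 Hz.

7.6 Hz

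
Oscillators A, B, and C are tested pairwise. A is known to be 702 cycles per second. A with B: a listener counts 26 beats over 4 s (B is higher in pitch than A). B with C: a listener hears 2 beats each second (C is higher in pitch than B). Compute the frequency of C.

A–B: Beat frequency = 26/4 = 6.5 Hz.
B is above A, so f_B = 702 + 6.5 = 708.5 Hz.
C is above B, so f_C = 708.5 + 2 = 710.5 Hz.

710.5 Hz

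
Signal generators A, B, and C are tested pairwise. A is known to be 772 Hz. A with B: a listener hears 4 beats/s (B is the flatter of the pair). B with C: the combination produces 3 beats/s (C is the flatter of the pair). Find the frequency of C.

B is below A, so f_B = 772 − 4 = 768 Hz.
C is below B, so f_C = 768 − 3 = 765 Hz.

765 Hz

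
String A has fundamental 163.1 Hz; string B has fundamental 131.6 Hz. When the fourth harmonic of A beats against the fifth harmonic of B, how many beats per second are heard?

Fourth harmonic of the first: 4·163.1 = 652.4 Hz.
Fifth harmonic of the second: 5·131.6 = 658.0 Hz.
f_beat = |652.4 − 658.0| = 5.6 Hz.

5.6 Hz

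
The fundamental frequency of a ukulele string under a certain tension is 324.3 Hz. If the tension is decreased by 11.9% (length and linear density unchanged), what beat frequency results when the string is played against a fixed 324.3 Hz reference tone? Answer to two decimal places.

19.91 Hz

For a string, f ∝ √T, so the new frequency is 324.3·√0.881 = 304.3932 Hz.
f_beat = |304.3932 − 324.3| = 19.91 Hz.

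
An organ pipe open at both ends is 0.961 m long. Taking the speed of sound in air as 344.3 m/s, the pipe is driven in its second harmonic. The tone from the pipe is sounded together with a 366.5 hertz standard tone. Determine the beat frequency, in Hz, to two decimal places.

Open pipe: f_n = n·v/(2L) = 2·344.3/(2·0.961) = 358.2726 Hz.
f_beat = |358.2726 − 366.5| = 8.23 Hz.

8.23 Hz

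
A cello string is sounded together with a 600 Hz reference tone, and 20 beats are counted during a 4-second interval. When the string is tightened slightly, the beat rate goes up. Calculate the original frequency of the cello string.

Beat frequency = 20/4 = 5 Hz.
|f − 600| = 5, so the cello string was at either 595 Hz or 605 Hz.
Increasing tension raises a string's frequency; the adjustment raises the cello string's frequency.
The beat rate rose, so the adjustment moved the cello string further from 600 Hz — it was already above the reference.

605 Hz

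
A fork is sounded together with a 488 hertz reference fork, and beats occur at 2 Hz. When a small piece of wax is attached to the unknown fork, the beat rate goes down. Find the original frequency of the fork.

490 Hz

|f − 488| = 2, so the fork was at either 486 Hz or 490 Hz.
Loading a fork with wax lowers its frequency; the adjustment lowers the fork's frequency.
The beat rate fell, so the adjustment moved the fork toward 488 Hz — it must have started above the reference.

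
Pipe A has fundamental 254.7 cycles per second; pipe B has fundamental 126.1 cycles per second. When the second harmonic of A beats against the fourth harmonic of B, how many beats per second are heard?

Second harmonic of the first: 2·254.7 = 509.4 Hz.
Fourth harmonic of the second: 4·126.1 = 504.4 Hz.
f_beat = |509.4 − 504.4| = 5.0 Hz.

5.0 Hz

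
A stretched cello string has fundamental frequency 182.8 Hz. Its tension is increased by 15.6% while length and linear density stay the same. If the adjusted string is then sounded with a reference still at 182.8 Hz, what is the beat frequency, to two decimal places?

For a string, f ∝ √T, so the new frequency is 182.8·√1.156 = 196.5419 Hz.
f_beat = |196.5419 − 182.8| = 13.74 Hz.

13.74 Hz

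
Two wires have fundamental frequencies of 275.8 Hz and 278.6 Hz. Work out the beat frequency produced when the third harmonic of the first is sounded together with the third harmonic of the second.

8.4 Hz

Third harmonic of the first: 3·275.8 = 827.4 Hz.
Third harmonic of the second: 3·278.6 = 835.8 Hz.
f_beat = |827.4 − 835.8| = 8.4 Hz.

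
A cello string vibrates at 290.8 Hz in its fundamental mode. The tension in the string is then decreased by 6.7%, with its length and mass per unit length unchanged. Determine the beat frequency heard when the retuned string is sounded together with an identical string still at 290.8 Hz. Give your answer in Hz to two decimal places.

9.91 Hz

For a string, f ∝ √T, so the new frequency is 290.8·√0.933 = 280.8893 Hz.
f_beat = |280.8893 − 290.8| = 9.91 Hz.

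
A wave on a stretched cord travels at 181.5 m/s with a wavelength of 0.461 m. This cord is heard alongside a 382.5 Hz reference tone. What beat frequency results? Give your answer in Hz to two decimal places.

11.21 Hz

Source frequency f = v/λ = 181.5/0.461 = 393.7093 Hz.
f_beat = |393.7093 − 382.5| = 11.21 Hz.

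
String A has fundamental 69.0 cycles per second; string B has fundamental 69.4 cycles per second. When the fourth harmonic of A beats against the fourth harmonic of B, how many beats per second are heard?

1.6 Hz

Fourth harmonic of the first: 4·69.0 = 276.0 Hz.
Fourth harmonic of the second: 4·69.4 = 277.6 Hz.
f_beat = |276.0 − 277.6| = 1.6 Hz.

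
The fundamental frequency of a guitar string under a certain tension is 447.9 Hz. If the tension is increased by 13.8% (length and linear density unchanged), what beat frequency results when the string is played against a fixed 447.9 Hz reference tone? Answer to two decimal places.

For a string, f ∝ √T, so the new frequency is 447.9·√1.138 = 477.8067 Hz.
f_beat = |477.8067 − 447.9| = 29.91 Hz.

29.91 Hz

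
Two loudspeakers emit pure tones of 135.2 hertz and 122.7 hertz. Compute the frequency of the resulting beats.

12.5 Hz

Beats arise from superposition of two nearby frequencies; the beat rate is |f₁ − f₂|.
|135.2 − 122.7| = 12.5 Hz.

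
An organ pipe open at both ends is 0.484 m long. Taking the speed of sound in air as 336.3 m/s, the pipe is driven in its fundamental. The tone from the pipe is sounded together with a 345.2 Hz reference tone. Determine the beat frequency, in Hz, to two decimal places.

2.22 Hz

Open pipe: f_n = n·v/(2L) = 1·336.3/(2·0.484) = 347.4174 Hz.
f_beat = |347.4174 − 345.2| = 2.22 Hz.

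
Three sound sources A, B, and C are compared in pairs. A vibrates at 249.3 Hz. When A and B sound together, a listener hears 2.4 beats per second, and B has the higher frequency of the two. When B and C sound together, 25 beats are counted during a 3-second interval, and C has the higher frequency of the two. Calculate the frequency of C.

B is above A, so f_B = 249.3 + 2.4 = 251.7 Hz.
B–C: Beat frequency = 25/3 = 8.3333 Hz.
C is above B, so f_C = 251.7 + 8.3333 = 260.0333 Hz.

260.0333 Hz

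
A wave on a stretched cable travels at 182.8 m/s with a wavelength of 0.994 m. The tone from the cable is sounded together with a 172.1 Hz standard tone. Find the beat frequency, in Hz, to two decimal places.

Source frequency f = v/λ = 182.8/0.994 = 183.9034 Hz.
f_beat = |183.9034 − 172.1| = 11.80 Hz.

11.80 Hz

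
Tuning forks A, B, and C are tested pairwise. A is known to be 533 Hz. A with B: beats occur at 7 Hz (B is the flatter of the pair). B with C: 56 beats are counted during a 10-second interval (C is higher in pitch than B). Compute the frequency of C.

531.6 Hz

B is below A, so f_B = 533 − 7 = 526 Hz.
B–C: Beat frequency = 56/10 = 5.6 Hz.
C is above B, so f_C = 526 + 5.6 = 531.6 Hz.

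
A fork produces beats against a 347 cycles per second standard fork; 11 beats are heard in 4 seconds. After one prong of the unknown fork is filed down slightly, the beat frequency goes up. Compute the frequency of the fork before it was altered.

Beat frequency = 11/4 = 2.75 Hz.
|f − 347| = 2.75, so the fork was at either 344.25 Hz or 349.75 Hz.
Filing a prong removes mass and raises the fork's frequency; the adjustment raises the fork's frequency.
The beat rate rose, so the adjustment moved the fork further from 347 Hz — it was already above the reference.

349.75 Hz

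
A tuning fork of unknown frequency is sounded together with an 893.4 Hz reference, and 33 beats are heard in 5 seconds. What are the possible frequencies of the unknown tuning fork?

886.8 Hz or 900 Hz

Beat frequency = 33/5 = 6.6 Hz.
|f − 893.4| = 6.6, so f = 893.4 ± 6.6.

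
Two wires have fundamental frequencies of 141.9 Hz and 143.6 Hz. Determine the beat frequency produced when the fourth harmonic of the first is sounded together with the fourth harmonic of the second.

6.8 Hz

Fourth harmonic of the first: 4·141.9 = 567.6 Hz.
Fourth harmonic of the second: 4·143.6 = 574.4 Hz.
f_beat = |567.6 − 574.4| = 6.8 Hz.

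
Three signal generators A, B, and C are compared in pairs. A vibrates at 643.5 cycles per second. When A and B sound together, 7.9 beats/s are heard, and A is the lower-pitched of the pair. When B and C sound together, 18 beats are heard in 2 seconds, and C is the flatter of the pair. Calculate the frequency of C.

642.4 Hz

B is above A, so f_B = 643.5 + 7.9 = 651.4 Hz.
B–C: Beat frequency = 18/2 = 9 Hz.
C is below B, so f_C = 651.4 − 9 = 642.4 Hz.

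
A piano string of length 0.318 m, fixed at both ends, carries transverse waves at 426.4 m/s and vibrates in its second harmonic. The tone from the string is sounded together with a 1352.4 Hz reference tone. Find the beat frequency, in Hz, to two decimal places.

11.52 Hz

For a string fixed at both ends, f_n = n·v/(2L) = 2·426.4/(2·0.318) = 1340.8805 Hz.
f_beat = |1340.8805 − 1352.4| = 11.52 Hz.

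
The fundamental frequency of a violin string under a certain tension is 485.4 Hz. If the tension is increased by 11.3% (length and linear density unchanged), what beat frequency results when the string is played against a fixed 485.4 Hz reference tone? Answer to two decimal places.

26.69 Hz

For a string, f ∝ √T, so the new frequency is 485.4·√1.113 = 512.0912 Hz.
f_beat = |512.0912 − 485.4| = 26.69 Hz.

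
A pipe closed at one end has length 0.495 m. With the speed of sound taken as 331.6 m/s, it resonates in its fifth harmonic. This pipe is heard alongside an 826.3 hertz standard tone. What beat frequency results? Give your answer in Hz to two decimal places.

Closed pipe (odd harmonics): f_n = n·v/(4L) = 5·331.6/(4·0.495) = 837.3737 Hz.
f_beat = |837.3737 − 826.3| = 11.07 Hz.

11.07 Hz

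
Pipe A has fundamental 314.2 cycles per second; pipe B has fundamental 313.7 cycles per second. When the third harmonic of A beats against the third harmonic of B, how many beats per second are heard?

Third harmonic of the first: 3·314.2 = 942.6 Hz.
Third harmonic of the second: 3·313.7 = 941.1 Hz.
f_beat = |942.6 − 941.1| = 1.5 Hz.

1.5 Hz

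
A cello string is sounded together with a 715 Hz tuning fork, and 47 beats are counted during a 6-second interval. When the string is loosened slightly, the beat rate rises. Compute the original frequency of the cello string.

707.1667 Hz

Beat frequency = 47/6 = 7.8333 Hz.
|f − 715| = 7.8333, so the cello string was at either 707.1667 Hz or 722.8333 Hz.
Reducing tension lowers a string's frequency; the adjustment lowers the cello string's frequency.
The beat rate rose, so the adjustment moved the cello string further from 715 Hz — it was already below the reference.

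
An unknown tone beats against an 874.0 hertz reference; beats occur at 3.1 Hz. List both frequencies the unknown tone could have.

870.9 Hz or 877.1 Hz

|f − 874.0| = 3.1, so f = 874.0 ± 3.1.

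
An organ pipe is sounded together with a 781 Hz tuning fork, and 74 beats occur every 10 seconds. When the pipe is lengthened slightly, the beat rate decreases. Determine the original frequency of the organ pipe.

Beat frequency = 74/10 = 7.4 Hz.
|f − 781| = 7.4, so the organ pipe was at either 773.6 Hz or 788.4 Hz.
A longer pipe has a lower fundamental; the adjustment lowers the organ pipe's frequency.
The beat rate fell, so the adjustment moved the organ pipe toward 781 Hz — it must have started above the reference.

788.4 Hz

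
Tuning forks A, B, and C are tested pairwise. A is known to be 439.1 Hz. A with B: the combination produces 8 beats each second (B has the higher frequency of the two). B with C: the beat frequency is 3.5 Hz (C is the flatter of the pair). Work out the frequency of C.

443.6 Hz

B is above A, so f_B = 439.1 + 8 = 447.1 Hz.
C is below B, so f_C = 447.1 − 3.5 = 443.6 Hz.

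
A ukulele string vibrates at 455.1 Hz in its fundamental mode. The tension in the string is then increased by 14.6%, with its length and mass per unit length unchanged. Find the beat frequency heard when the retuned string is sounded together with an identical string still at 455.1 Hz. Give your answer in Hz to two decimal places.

32.09 Hz

For a string, f ∝ √T, so the new frequency is 455.1·√1.146 = 487.1909 Hz.
f_beat = |487.1909 − 455.1| = 32.09 Hz.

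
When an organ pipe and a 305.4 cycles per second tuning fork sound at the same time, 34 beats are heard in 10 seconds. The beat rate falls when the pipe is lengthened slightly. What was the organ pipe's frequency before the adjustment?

308.8 Hz

Beat frequency = 34/10 = 3.4 Hz.
|f − 305.4| = 3.4, so the organ pipe was at either 302 Hz or 308.8 Hz.
A longer pipe has a lower fundamental; the adjustment lowers the organ pipe's frequency.
The beat rate fell, so the adjustment moved the organ pipe toward 305.4 Hz — it must have started above the reference.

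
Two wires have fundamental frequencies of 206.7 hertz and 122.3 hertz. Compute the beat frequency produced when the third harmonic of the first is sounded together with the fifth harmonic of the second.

Third harmonic of the first: 3·206.7 = 620.1 Hz.
Fifth harmonic of the second: 5·122.3 = 611.5 Hz.
f_beat = |620.1 − 611.5| = 8.6 Hz.

8.6 Hz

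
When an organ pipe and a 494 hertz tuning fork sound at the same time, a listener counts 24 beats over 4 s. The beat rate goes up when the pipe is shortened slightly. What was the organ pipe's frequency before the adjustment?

Beat frequency = 24/4 = 6 Hz.
|f − 494| = 6, so the organ pipe was at either 488 Hz or 500 Hz.
A shorter pipe has a higher fundamental; the adjustment raises the organ pipe's frequency.
The beat rate rose, so the adjustment moved the organ pipe further from 494 Hz — it was already above the reference.

500 Hz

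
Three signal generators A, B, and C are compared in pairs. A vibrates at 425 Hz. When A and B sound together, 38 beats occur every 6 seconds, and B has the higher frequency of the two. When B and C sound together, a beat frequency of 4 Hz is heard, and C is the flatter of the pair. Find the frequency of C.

427.3333 Hz

A–B: Beat frequency = 38/6 = 6.3333 Hz.
B is above A, so f_B = 425 + 6.3333 = 431.3333 Hz.
C is below B, so f_C = 431.3333 − 4 = 427.3333 Hz.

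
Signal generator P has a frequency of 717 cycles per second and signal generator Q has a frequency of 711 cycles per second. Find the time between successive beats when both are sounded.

f_beat = |717 − 711| = 6 Hz.
Beat period T = 1 / f_beat = 1 / 6 s.

0.167 s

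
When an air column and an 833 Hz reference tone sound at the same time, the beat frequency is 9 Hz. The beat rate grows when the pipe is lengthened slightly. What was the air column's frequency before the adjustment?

|f − 833| = 9, so the air column was at either 824 Hz or 842 Hz.
A longer pipe has a lower fundamental; the adjustment lowers the air column's frequency.
The beat rate rose, so the adjustment moved the air column further from 833 Hz — it was already below the reference.

824 Hz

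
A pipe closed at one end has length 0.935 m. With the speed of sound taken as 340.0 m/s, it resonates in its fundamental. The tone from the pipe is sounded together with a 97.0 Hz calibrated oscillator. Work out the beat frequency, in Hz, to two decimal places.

Closed pipe (odd harmonics): f_n = n·v/(4L) = 1·340.0/(4·0.935) = 90.9091 Hz.
f_beat = |90.9091 − 97.0| = 6.09 Hz.

6.09 Hz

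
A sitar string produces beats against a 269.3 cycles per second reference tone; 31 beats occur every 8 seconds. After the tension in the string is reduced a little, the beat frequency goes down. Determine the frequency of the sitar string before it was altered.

273.175 Hz

Beat frequency = 31/8 = 3.875 Hz.
|f − 269.3| = 3.875, so the sitar string was at either 265.425 Hz or 273.175 Hz.
Lower tension means lower frequency; the adjustment lowers the sitar string's frequency.
The beat rate fell, so the adjustment moved the sitar string toward 269.3 Hz — it must have started above the reference.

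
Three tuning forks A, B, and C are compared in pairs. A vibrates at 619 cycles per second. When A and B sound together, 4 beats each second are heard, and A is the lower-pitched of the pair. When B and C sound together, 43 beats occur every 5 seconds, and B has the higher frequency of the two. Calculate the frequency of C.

614.4 Hz

B is above A, so f_B = 619 + 4 = 623 Hz.
B–C: Beat frequency = 43/5 = 8.6 Hz.
C is below B, so f_C = 623 − 8.6 = 614.4 Hz.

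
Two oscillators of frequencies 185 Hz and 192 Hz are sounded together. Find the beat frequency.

7 Hz

f_beat = |f₁ − f₂|.
|185 − 192| = 7 Hz.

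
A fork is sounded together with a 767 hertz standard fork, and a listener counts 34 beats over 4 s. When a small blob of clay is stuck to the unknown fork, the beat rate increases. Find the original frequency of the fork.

Beat frequency = 34/4 = 8.5 Hz.
|f − 767| = 8.5, so the fork was at either 758.5 Hz or 775.5 Hz.
Adding mass to a fork lowers its frequency; the adjustment lowers the fork's frequency.
The beat rate rose, so the adjustment moved the fork further from 767 Hz — it was already below the reference.

758.5 Hz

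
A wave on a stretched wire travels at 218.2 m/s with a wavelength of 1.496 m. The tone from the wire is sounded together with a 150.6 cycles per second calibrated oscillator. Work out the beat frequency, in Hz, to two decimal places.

Source frequency f = v/λ = 218.2/1.496 = 145.8556 Hz.
f_beat = |145.8556 − 150.6| = 4.74 Hz.

4.74 Hz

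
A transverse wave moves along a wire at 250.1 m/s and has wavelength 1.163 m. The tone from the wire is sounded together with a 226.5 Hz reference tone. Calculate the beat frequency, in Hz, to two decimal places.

Source frequency f = v/λ = 250.1/1.163 = 215.0473 Hz.
f_beat = |215.0473 − 226.5| = 11.45 Hz.

11.45 Hz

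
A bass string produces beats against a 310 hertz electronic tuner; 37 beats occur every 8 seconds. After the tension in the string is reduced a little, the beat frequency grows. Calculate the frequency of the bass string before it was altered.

305.375 Hz

Beat frequency = 37/8 = 4.625 Hz.
|f − 310| = 4.625, so the bass string was at either 305.375 Hz or 314.625 Hz.
Lower tension means lower frequency; the adjustment lowers the bass string's frequency.
The beat rate rose, so the adjustment moved the bass string further from 310 Hz — it was already below the reference.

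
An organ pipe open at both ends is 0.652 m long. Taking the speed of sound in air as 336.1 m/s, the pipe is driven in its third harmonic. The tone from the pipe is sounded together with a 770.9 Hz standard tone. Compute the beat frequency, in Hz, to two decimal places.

2.34 Hz

Open pipe: f_n = n·v/(2L) = 3·336.1/(2·0.652) = 773.2362 Hz.
f_beat = |773.2362 − 770.9| = 2.34 Hz.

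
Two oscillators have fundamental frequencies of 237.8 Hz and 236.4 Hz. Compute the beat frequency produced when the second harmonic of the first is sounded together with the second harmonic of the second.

Second harmonic of the first: 2·237.8 = 475.6 Hz.
Second harmonic of the second: 2·236.4 = 472.8 Hz.
f_beat = |475.6 − 472.8| = 2.8 Hz.

2.8 Hz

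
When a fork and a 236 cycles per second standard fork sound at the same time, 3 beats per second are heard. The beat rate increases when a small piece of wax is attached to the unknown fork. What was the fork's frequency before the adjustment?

233 Hz

|f − 236| = 3, so the fork was at either 233 Hz or 239 Hz.
Loading a fork with wax lowers its frequency; the adjustment lowers the fork's frequency.
The beat rate rose, so the adjustment moved the fork further from 236 Hz — it was already below the reference.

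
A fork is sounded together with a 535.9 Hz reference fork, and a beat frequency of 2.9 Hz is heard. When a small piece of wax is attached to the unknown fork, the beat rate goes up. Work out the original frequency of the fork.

|f − 535.9| = 2.9, so the fork was at either 533 Hz or 538.8 Hz.
Loading a fork with wax lowers its frequency; the adjustment lowers the fork's frequency.
The beat rate rose, so the adjustment moved the fork further from 535.9 Hz — it was already below the reference.

533 Hz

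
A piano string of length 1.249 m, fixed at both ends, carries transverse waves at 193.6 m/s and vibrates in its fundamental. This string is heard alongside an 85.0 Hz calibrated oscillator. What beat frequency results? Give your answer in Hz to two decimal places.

7.50 Hz

For a string fixed at both ends, f_n = n·v/(2L) = 1·193.6/(2·1.249) = 77.5020 Hz.
f_beat = |77.5020 − 85.0| = 7.50 Hz.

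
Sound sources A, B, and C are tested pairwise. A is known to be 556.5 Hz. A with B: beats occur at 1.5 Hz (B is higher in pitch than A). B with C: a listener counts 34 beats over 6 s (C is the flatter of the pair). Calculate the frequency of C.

B is above A, so f_B = 556.5 + 1.5 = 558 Hz.
B–C: Beat frequency = 34/6 = 5.6667 Hz.
C is below B, so f_C = 558 − 5.6667 = 552.3333 Hz.

552.3333 Hz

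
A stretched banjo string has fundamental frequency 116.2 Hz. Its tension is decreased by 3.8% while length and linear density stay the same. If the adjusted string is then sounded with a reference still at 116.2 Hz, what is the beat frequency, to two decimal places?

2.23 Hz

For a string, f ∝ √T, so the new frequency is 116.2·√0.962 = 113.9708 Hz.
f_beat = |113.9708 − 116.2| = 2.23 Hz.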